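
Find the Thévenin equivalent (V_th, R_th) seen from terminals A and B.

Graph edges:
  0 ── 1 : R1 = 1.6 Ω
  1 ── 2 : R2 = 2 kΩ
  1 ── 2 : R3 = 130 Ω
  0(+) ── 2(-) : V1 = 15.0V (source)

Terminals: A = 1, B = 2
Step 1 — V_th is the open-circuit voltage V_A - V_B (nothing connected across the terminals).
Nodal analysis, taking node 2 as the 0 V reference.
Source V1 fixes V_0 = 15 V.
KCL at each unknown node (sum of currents leaving = 0; resistances in Ω):
  Node 1: (V_1 - 15)/1.6 + (V_1 - 0)/2000 + (V_1 - 0)/130 = 0
Collecting terms: 0.6332 × V_1 = 9.375  =>  V_1 = 14.81 V
V_th = V_1 - V_2 = 14.81 - 0 = 14.81 V
Step 2 — R_th: zero the source — replace V1 by a short circuit (node 2 merges into node 0) — and find the resistance seen between A (node 1) and B (node 0).
Reduce the network between node 1 (A) and node 0 (B) by series/parallel combination:
  Rp1 = R1 ‖ R2 ‖ R3 (parallel, all between nodes 0 and 1) = 1/(1/1.6 + 1/2000 + 1/130) = 1.579 Ω
R_th = 1.579 Ω

Final answer: V_th = 14.81 V, R_th = 1.579 Ω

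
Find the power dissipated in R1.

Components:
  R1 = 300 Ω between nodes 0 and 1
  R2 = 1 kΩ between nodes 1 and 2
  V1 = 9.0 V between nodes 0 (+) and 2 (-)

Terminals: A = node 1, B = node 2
Nodal analysis, taking node 2 as the 0 V reference.
Source V1 fixes V_0 = 9 V.
KCL at each unknown node (sum of currents leaving = 0; resistances in Ω):
  Node 1: (V_1 - 9)/300 + (V_1 - 0)/1000 = 0
Collecting terms: 0.004333 × V_1 = 0.03  =>  V_1 = 6.923 V
I_R1 = (V_0 - V_1)/R1 = (9 - 6.923)/300 = 0.006923 A
P_R1 = I_R1² × R1 = (0.006923)² × 300 = 0.01438 W

Final answer: 0.01438 W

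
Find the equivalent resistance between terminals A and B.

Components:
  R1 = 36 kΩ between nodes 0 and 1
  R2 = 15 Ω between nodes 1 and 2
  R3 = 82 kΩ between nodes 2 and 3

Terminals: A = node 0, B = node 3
Reduce the network between node 0 (A) and node 3 (B) by series/parallel combination:
  Rs1 = R1 + R2 (series, joined only at node 1) = 36000 + 15 = 36020 Ω
  Rs2 = R3 + Rs1 (series, joined only at node 2) = 82000 + 36020 = 118000 Ω
R_eq = 118 kΩ

Final answer: 118 kΩ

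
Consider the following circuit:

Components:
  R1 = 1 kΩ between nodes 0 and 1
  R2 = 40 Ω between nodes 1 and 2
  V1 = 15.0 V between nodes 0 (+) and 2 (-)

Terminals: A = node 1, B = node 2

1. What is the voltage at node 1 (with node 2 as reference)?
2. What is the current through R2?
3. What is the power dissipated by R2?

Nodal analysis, taking node 2 as the 0 V reference.
Source V1 fixes V_0 = 15 V.
KCL at each unknown node (sum of currents leaving = 0; resistances in Ω):
  Node 1: (V_1 - 15)/1000 + (V_1 - 0)/40 = 0
Collecting terms: 0.026 × V_1 = 0.015  =>  V_1 = 0.5769 V
Part 1:
  Read off the nodal solution: V_1 = 0.5769 V
Part 2:
  I_R2 = (V_1 - V_2)/R2 = (0.5769 - 0)/40 = 0.01442 A
  Magnitude: I_R2 = 0.01442 A
Part 3:
  I_R2 = (V_1 - V_2)/R2 = (0.5769 - 0)/40 = 0.01442 A
  P_R2 = I_R2² × R2 = (0.01442)² × 40 = 0.008321 W

Final answers:
1. V_1 = 0.5769 V
2. I_R2 = 0.01442 A
3. P_R2 = 0.008321 W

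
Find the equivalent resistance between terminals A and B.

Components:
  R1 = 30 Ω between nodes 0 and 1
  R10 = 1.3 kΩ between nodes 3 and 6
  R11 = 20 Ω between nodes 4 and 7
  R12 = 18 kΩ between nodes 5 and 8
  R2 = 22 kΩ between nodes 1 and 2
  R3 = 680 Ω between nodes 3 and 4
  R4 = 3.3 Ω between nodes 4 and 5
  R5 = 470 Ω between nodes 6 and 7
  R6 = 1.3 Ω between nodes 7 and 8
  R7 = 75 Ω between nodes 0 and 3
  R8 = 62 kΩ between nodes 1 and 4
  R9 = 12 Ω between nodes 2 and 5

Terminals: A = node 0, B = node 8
The network is not a plain series/parallel combination. Inject a 1 A test current into terminal A (node 0) and return it from terminal B (node 8); then R_eq = V_A / (1 A).
Nodal analysis, taking node 8 as the 0 V reference.
Current source I_test pushes 1 A into node 0 and draws it out of node 8.
KCL at each unknown node (sum of currents leaving = 0; resistances in Ω):
  Node 0: (V_0 - V_1)/30 + (V_0 - V_3)/75 - 1 = 0
  Node 1: (V_1 - V_0)/30 + (V_1 - V_2)/22000 + (V_1 - V_4)/62000 = 0
  Node 2: (V_2 - V_1)/22000 + (V_2 - V_5)/12 = 0
  Node 3: (V_3 - V_0)/75 + (V_3 - V_4)/680 + (V_3 - V_6)/1300 = 0
  Node 4: (V_4 - V_1)/62000 + (V_4 - V_3)/680 + (V_4 - V_5)/3.3 + (V_4 - V_7)/20 = 0
  Node 5: (V_5 - V_2)/12 + (V_5 - V_4)/3.3 + (V_5 - 0)/18000 = 0
  Node 6: (V_6 - V_3)/1300 + (V_6 - V_7)/470 = 0
  Node 7: (V_7 - V_4)/20 + (V_7 - V_6)/470 + (V_7 - 0)/1.3 = 0
Collecting terms (coefficients in siemens):
  0.04667·V_0 - 0.03333·V_1 - 0.01333·V_3 = 1
  0.03339·V_1 - 0.03333·V_0 - 0.00004545·V_2 - 0.00001613·V_4 = 0
  0.08338·V_2 - 0.00004545·V_1 - 0.08333·V_5 = 0
  0.01557·V_3 - 0.01333·V_0 - 0.001471·V_4 - 0.0007692·V_6 = 0
  0.3545·V_4 - 0.00001613·V_1 - 0.001471·V_3 - 0.303·V_5 - 0.05·V_7 = 0
  0.3864·V_5 - 0.08333·V_2 - 0.303·V_4 = 0
  0.002897·V_6 - 0.0007692·V_3 - 0.002128·V_7 = 0
  0.8214·V_7 - 0.05·V_4 - 0.002128·V_6 = 0
Solving these 8 simultaneous equations (Gaussian elimination) gives:
  V_0 = 559.1 V, V_1 = 558.1 V, V_2 = 16.17 V, V_3 = 486.6 V
  V_4 = 15.8 V, V_5 = 15.88 V, V_6 = 130.2 V, V_7 = 1.299 V
R_eq = V_0 / 1 A = 559.1 Ω

Final answer: 559.1 Ω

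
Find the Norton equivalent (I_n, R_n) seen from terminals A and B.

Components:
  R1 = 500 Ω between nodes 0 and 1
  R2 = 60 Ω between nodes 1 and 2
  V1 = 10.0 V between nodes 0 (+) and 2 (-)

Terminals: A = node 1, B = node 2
Find the Thévenin equivalent first; then I_n = V_th/R_th and R_n = R_th.
Step 1 — V_th is the open-circuit voltage V_A - V_B (nothing connected across the terminals).
Nodal analysis, taking node 2 as the 0 V reference.
Source V1 fixes V_0 = 10 V.
KCL at each unknown node (sum of currents leaving = 0; resistances in Ω):
  Node 1: (V_1 - 10)/500 + (V_1 - 0)/60 = 0
Collecting terms: 0.01867 × V_1 = 0.02  =>  V_1 = 1.071 V
V_th = V_1 - V_2 = 1.071 - 0 = 1.071 V
Step 2 — R_th: zero the source — replace V1 by a short circuit (node 2 merges into node 0) — and find the resistance seen between A (node 1) and B (node 0).
Reduce the network between node 1 (A) and node 0 (B) by series/parallel combination:
  Rp1 = R1 ‖ R2 (parallel, both between nodes 0 and 1) = 1/(1/500 + 1/60) = 53.57 Ω
R_th = 53.57 Ω
I_n = V_th/R_th = 1.071/53.57 = 0.02 A, and R_n = R_th = 53.57 Ω

Final answer: I_n = 0.02 A, R_n = 53.57 Ω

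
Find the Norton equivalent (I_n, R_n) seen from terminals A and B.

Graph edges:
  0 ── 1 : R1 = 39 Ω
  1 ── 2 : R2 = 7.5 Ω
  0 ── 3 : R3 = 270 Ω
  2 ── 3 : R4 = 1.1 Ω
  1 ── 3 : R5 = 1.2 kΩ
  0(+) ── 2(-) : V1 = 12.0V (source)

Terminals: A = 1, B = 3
Find the Thévenin equivalent first; then I_n = V_th/R_th and R_n = R_th.
Step 1 — V_th is the open-circuit voltage V_A - V_B (nothing connected across the terminals).
Nodal analysis, taking node 2 as the 0 V reference.
Source V1 fixes V_0 = 12 V.
KCL at each unknown node (sum of currents leaving = 0; resistances in Ω):
  Node 1: (V_1 - 12)/39 + (V_1 - 0)/7.5 + (V_1 - V_3)/1200 = 0
  Node 3: (V_3 - 12)/270 + (V_3 - 0)/1.1 + (V_3 - V_1)/1200 = 0
Collecting terms (coefficients in siemens):
  0.1598·V_1 - 0.0008333·V_3 = 0.3077
  0.9136·V_3 - 0.0008333·V_1 = 0.04444
Determinant D = (0.1598)(0.9136) - (-0.0008333)(-0.0008333) = 0.146
V_1 = [(0.3077)(0.9136) - (-0.0008333)(0.04444)]/D = 1.926 V
V_3 = [(0.1598)(0.04444) - (0.3077)(-0.0008333)]/D = 0.0504 V
V_th = V_1 - V_3 = 1.926 - 0.0504 = 1.875 V
Step 2 — R_th: zero the source — replace V1 by a short circuit (node 2 merges into node 0) — and find the resistance seen between A (node 1) and B (node 3).
Reduce the network between node 1 (A) and node 3 (B) by series/parallel combination:
  Rp1 = R1 ‖ R2 (parallel, both between nodes 0 and 1) = 1/(1/39 + 1/7.5) = 6.29 Ω
  Rp2 = R3 ‖ R4 (parallel, both between nodes 0 and 3) = 1/(1/270 + 1/1.1) = 1.096 Ω
  Rs1 = Rp1 + Rp2 (series, joined only at node 0) = 6.29 + 1.096 = 7.386 Ω
  Rp3 = R5 ‖ Rs1 (parallel, both between nodes 1 and 3) = 1/(1/1200 + 1/7.386) = 7.341 Ω
R_th = 7.341 Ω
I_n = V_th/R_th = 1.875/7.341 = 0.2555 A, and R_n = R_th = 7.341 Ω

Final answer: I_n = 0.2555 A, R_n = 7.341 Ω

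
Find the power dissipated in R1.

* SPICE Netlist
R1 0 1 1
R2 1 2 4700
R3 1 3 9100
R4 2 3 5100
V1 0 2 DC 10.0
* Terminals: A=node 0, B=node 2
Nodal analysis, taking node 2 as the 0 V reference.
Source V1 fixes V_0 = 10 V.
KCL at each unknown node (sum of currents leaving = 0; resistances in Ω):
  Node 1: (V_1 - 10)/1 + (V_1 - 0)/4700 + (V_1 - V_3)/9100 = 0
  Node 3: (V_3 - V_1)/9100 + (V_3 - 0)/5100 = 0
Collecting terms (coefficients in siemens):
  1·V_1 - 0.0001099·V_3 = 10
  0.000306·V_3 - 0.0001099·V_1 = 0
Determinant D = (1)(0.000306) - (-0.0001099)(-0.0001099) = 0.0003061
V_1 = [(10)(0.000306) - (-0.0001099)(0)]/D = 9.997 V
V_3 = [(1)(0) - (10)(-0.0001099)]/D = 3.591 V
I_R1 = (V_0 - V_1)/R1 = (10 - 9.997)/1 = 0.002831 A
P_R1 = I_R1² × R1 = (0.002831)² × 1 = 0.000008015 W

Final answer: 8.015e-06 W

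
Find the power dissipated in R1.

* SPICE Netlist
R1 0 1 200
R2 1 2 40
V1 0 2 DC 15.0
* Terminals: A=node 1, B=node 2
Nodal analysis, taking node 2 as the 0 V reference.
Source V1 fixes V_0 = 15 V.
KCL at each unknown node (sum of currents leaving = 0; resistances in Ω):
  Node 1: (V_1 - 15)/200 + (V_1 - 0)/40 = 0
Collecting terms: 0.03 × V_1 = 0.075  =>  V_1 = 2.5 V
I_R1 = (V_0 - V_1)/R1 = (15 - 2.5)/200 = 0.0625 A
P_R1 = I_R1² × R1 = (0.0625)² × 200 = 0.7812 W

Final answer: 0.7812 W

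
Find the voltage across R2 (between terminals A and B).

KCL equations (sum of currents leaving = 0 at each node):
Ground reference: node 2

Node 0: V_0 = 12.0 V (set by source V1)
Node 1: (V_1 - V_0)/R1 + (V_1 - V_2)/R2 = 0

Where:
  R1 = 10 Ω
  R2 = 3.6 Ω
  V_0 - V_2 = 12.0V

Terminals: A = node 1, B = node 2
R1 and R2 are in series across V1 (node 0 → node 1 → node 2), and the output A–B is taken across R2, so this is a voltage divider.
Series current: I = V1/(R1 + R2) = 12/(10 + 3.6) = 12/13.6 = 0.8824 A
V_R2 = I × R2 = V1 × R2/(R1 + R2) = 12 × 3.6/13.6 = 3.176 V

Final answer: 3.176 V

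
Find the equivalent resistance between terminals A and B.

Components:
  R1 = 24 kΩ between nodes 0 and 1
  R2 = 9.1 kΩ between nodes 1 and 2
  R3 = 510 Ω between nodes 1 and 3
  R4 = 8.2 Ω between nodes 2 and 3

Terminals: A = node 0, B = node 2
Reduce the network between node 0 (A) and node 2 (B) by series/parallel combination:
  Rs1 = R3 + R4 (series, joined only at node 3) = 510 + 8.2 = 518.2 Ω
  Rp1 = R2 ‖ Rs1 (parallel, both between nodes 1 and 2) = 1/(1/9100 + 1/518.2) = 490.3 Ω
  Rs2 = R1 + Rp1 (series, joined only at node 1) = 24000 + 490.3 = 24490 Ω
R_eq = 24.49 kΩ

Final answer: 24.49 kΩ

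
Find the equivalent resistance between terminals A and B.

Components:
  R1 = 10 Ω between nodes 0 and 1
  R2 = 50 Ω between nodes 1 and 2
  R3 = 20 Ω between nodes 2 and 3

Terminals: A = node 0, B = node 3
Reduce the network between node 0 (A) and node 3 (B) by series/parallel combination:
  Rs1 = R1 + R2 (series, joined only at node 1) = 10 + 50 = 60 Ω
  Rs2 = R3 + Rs1 (series, joined only at node 2) = 20 + 60 = 80 Ω
R_eq = 80 Ω

Final answer: 80 Ω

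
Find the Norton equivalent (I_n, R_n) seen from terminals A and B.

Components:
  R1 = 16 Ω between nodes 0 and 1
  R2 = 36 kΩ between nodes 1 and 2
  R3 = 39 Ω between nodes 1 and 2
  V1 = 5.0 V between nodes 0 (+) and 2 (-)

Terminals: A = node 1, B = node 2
Find the Thévenin equivalent first; then I_n = V_th/R_th and R_n = R_th.
Step 1 — V_th is the open-circuit voltage V_A - V_B (nothing connected across the terminals).
Nodal analysis, taking node 2 as the 0 V reference.
Source V1 fixes V_0 = 5 V.
KCL at each unknown node (sum of currents leaving = 0; resistances in Ω):
  Node 1: (V_1 - 5)/16 + (V_1 - 0)/36000 + (V_1 - 0)/39 = 0
Collecting terms: 0.08817 × V_1 = 0.3125  =>  V_1 = 3.544 V
V_th = V_1 - V_2 = 3.544 - 0 = 3.544 V
Step 2 — R_th: zero the source — replace V1 by a short circuit (node 2 merges into node 0) — and find the resistance seen between A (node 1) and B (node 0).
Reduce the network between node 1 (A) and node 0 (B) by series/parallel combination:
  Rp1 = R1 ‖ R2 ‖ R3 (parallel, all between nodes 0 and 1) = 1/(1/16 + 1/36000 + 1/39) = 11.34 Ω
R_th = 11.34 Ω
I_n = V_th/R_th = 3.544/11.34 = 0.3125 A, and R_n = R_th = 11.34 Ω

Final answer: I_n = 0.3125 A, R_n = 11.34 Ω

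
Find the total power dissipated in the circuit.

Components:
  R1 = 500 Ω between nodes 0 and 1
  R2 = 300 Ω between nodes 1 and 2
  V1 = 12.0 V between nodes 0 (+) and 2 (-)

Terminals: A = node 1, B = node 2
Nodal analysis, taking node 2 as the 0 V reference.
Source V1 fixes V_0 = 12 V.
KCL at each unknown node (sum of currents leaving = 0; resistances in Ω):
  Node 1: (V_1 - 12)/500 + (V_1 - 0)/300 = 0
Collecting terms: 0.005333 × V_1 = 0.024  =>  V_1 = 4.5 V
Power in each resistor, P = (ΔV)²/R:
  P_R1 = (12 - 4.5)²/500 = 0.1125 W
  P_R2 = (4.5 - 0)²/300 = 0.0675 W
P_total = P_R1 + P_R2 = 0.18 W

Final answer: 0.18 W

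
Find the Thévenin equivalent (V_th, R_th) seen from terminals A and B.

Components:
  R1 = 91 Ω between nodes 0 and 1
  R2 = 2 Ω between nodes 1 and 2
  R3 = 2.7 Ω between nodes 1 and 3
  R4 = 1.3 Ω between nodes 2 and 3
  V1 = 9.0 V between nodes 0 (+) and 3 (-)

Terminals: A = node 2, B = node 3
Step 1 — V_th is the open-circuit voltage V_A - V_B (nothing connected across the terminals).
Nodal analysis, taking node 3 as the 0 V reference.
Source V1 fixes V_0 = 9 V.
KCL at each unknown node (sum of currents leaving = 0; resistances in Ω):
  Node 1: (V_1 - 9)/91 + (V_1 - V_2)/2 + (V_1 - 0)/2.7 = 0
  Node 2: (V_2 - V_1)/2 + (V_2 - 0)/1.3 = 0
Collecting terms (coefficients in siemens):
  0.8814·V_1 - 0.5·V_2 = 0.0989
  1.269·V_2 - 0.5·V_1 = 0
Determinant D = (0.8814)(1.269) - (-0.5)(-0.5) = 0.8686
V_1 = [(0.0989)(1.269) - (-0.5)(0)]/D = 0.1445 V
V_2 = [(0.8814)(0) - (0.0989)(-0.5)]/D = 0.05693 V
V_th = V_2 - V_3 = 0.05693 - 0 = 0.05693 V
Step 2 — R_th: zero the source — replace V1 by a short circuit (node 3 merges into node 0) — and find the resistance seen between A (node 2) and B (node 0).
Reduce the network between node 2 (A) and node 0 (B) by series/parallel combination:
  Rp1 = R1 ‖ R3 (parallel, both between nodes 0 and 1) = 1/(1/91 + 1/2.7) = 2.622 Ω
  Rs1 = R2 + Rp1 (series, joined only at node 1) = 2 + 2.622 = 4.622 Ω
  Rp2 = R4 ‖ Rs1 (parallel, both between nodes 0 and 2) = 1/(1/1.3 + 1/4.622) = 1.015 Ω
R_th = 1.015 Ω

Final answer: V_th = 0.05693 V, R_th = 1.015 Ω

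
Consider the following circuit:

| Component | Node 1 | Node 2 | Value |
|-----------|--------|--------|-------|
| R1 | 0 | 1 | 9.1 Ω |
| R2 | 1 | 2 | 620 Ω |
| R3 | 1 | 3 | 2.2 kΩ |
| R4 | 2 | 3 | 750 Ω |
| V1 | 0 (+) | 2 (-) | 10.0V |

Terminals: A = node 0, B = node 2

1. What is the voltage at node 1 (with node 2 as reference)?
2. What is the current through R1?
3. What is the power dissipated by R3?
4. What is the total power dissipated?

Nodal analysis, taking node 2 as the 0 V reference.
Source V1 fixes V_0 = 10 V.
KCL at each unknown node (sum of currents leaving = 0; resistances in Ω):
  Node 1: (V_1 - 10)/9.1 + (V_1 - 0)/620 + (V_1 - V_3)/2200 = 0
  Node 3: (V_3 - V_1)/2200 + (V_3 - 0)/750 = 0
Collecting terms (coefficients in siemens):
  0.112·V_1 - 0.0004545·V_3 = 1.099
  0.001788·V_3 - 0.0004545·V_1 = 0
Determinant D = (0.112)(0.001788) - (-0.0004545)(-0.0004545) = 0.0002
V_1 = [(1.099)(0.001788) - (-0.0004545)(0)]/D = 9.825 V
V_3 = [(0.112)(0) - (1.099)(-0.0004545)]/D = 2.498 V
Part 1:
  Read off the nodal solution: V_1 = 9.825 V
Part 2:
  I_R1 = (V_0 - V_1)/R1 = (10 - 9.825)/9.1 = 0.01918 A
  Magnitude: I_R1 = 0.01918 A
Part 3:
  I_R3 = (V_1 - V_3)/R3 = (9.825 - 2.498)/2200 = 0.003331 A
  P_R3 = I_R3² × R3 = (0.003331)² × 2200 = 0.02441 W
Part 4:
  Power in each resistor, P = (ΔV)²/R:
    P_R1 = (10 - 9.825)²/9.1 = 0.003347 W
    P_R2 = (9.825 - 0)²/620 = 0.1557 W
    P_R3 = (9.825 - 2.498)²/2200 = 0.02441 W
    P_R4 = (0 - 2.498)²/750 = 0.00832 W
  P_total = P_R1 + P_R2 + P_R3 + P_R4 = 0.1918 W

Final answers:
1. V_1 = 9.825 V
2. I_R1 = 0.01918 A
3. P_R3 = 0.02441 W
4. P_total = 0.1918 W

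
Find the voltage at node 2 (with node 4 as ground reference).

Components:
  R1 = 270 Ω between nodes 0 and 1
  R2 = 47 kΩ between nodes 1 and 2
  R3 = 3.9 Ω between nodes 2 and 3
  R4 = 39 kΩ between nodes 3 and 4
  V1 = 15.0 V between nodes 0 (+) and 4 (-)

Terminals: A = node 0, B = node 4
Nodal analysis, taking node 4 as the 0 V reference.
Source V1 fixes V_0 = 15 V.
KCL at each unknown node (sum of currents leaving = 0; resistances in Ω):
  Node 1: (V_1 - 15)/270 + (V_1 - V_2)/47000 = 0
  Node 2: (V_2 - V_1)/47000 + (V_2 - V_3)/3.9 = 0
  Node 3: (V_3 - V_2)/3.9 + (V_3 - 0)/39000 = 0
Collecting terms (coefficients in siemens):
  0.003725·V_1 - 0.00002128·V_2 = 0.05556
  0.2564·V_2 - 0.00002128·V_1 - 0.2564·V_3 = 0
  0.2564·V_3 - 0.2564·V_2 = 0
Solving these 3 simultaneous equations (Gaussian elimination) gives:
  V_1 = 14.95 V, V_2 = 6.781 V, V_3 = 6.781 V
The requested potential is V_2 = 6.781 V.

Final answer: V_2 = 6.781 V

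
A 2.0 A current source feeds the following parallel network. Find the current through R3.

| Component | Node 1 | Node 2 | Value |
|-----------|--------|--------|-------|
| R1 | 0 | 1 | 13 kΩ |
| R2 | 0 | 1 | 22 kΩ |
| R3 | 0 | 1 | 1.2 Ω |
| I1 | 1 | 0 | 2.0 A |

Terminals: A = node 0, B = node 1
All resistors sit directly between nodes 0 and 1, so they are in parallel and share one voltage V; the full source current 2 A splits among them.
1/R_par = 1/13000 + 1/22000 + 1/1.2 = 0.8335 S  =>  R_par = 1.2 Ω
V = I × R_par = 2 × 1.2 = 2.4 V
I_R3 = V/R3 = 2.4/1.2 = 2 A

Final answer: 2 A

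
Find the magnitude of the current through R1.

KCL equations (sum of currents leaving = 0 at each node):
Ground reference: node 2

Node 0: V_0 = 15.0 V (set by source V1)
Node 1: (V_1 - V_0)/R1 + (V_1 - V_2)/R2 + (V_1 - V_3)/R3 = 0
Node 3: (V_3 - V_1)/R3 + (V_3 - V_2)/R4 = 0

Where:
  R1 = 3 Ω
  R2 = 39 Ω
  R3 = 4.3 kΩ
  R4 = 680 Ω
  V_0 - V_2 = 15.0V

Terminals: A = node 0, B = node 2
Nodal analysis, taking node 2 as the 0 V reference.
Source V1 fixes V_0 = 15 V.
KCL at each unknown node (sum of currents leaving = 0; resistances in Ω):
  Node 1: (V_1 - 15)/3 + (V_1 - 0)/39 + (V_1 - V_3)/4300 = 0
  Node 3: (V_3 - V_1)/4300 + (V_3 - 0)/680 = 0
Collecting terms (coefficients in siemens):
  0.3592·V_1 - 0.0002326·V_3 = 5
  0.001703·V_3 - 0.0002326·V_1 = 0
Determinant D = (0.3592)(0.001703) - (-0.0002326)(-0.0002326) = 0.0006117
V_1 = [(5)(0.001703) - (-0.0002326)(0)]/D = 13.92 V
V_3 = [(0.3592)(0) - (5)(-0.0002326)]/D = 1.901 V
I_R1 = (V_0 - V_1)/R1 = (15 - 13.92)/3 = 0.3597 A
|I_R1| = 0.3597 A

Final answer: |I_R1| = 0.3597 A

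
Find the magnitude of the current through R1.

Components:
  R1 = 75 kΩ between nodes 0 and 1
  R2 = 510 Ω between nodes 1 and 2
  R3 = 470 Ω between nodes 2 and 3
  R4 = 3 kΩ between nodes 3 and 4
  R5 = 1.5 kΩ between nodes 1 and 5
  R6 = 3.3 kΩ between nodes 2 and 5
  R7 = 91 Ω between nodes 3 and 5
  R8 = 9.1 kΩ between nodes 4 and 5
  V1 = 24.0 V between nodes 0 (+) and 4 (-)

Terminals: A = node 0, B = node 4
Nodal analysis, taking node 4 as the 0 V reference.
Source V1 fixes V_0 = 24 V.
KCL at each unknown node (sum of currents leaving = 0; resistances in Ω):
  Node 1: (V_1 - 24)/75000 + (V_1 - V_2)/510 + (V_1 - V_5)/1500 = 0
  Node 2: (V_2 - V_1)/510 + (V_2 - V_3)/470 + (V_2 - V_5)/3300 = 0
  Node 3: (V_3 - V_2)/470 + (V_3 - 0)/3000 + (V_3 - V_5)/91 = 0
  Node 5: (V_5 - V_1)/1500 + (V_5 - V_2)/3300 + (V_5 - V_3)/91 + (V_5 - 0)/9100 = 0
Collecting terms (coefficients in siemens):
  0.002641·V_1 - 0.001961·V_2 - 0.0006667·V_5 = 0.00032
  0.004391·V_2 - 0.001961·V_1 - 0.002128·V_3 - 0.000303·V_5 = 0
  0.01345·V_3 - 0.002128·V_2 - 0.01099·V_5 = 0
  0.01207·V_5 - 0.0006667·V_1 - 0.000303·V_2 - 0.01099·V_3 = 0
Solving these 4 simultaneous equations (Gaussian elimination) gives:
  V_1 = 0.8729 V, V_2 = 0.7745 V, V_3 = 0.6943 V, V_5 = 0.6999 V
I_R1 = (V_0 - V_1)/R1 = (24 - 0.8729)/75000 = 0.0003084 A
|I_R1| = 0.0003084 A

Final answer: |I_R1| = 0.0003084 A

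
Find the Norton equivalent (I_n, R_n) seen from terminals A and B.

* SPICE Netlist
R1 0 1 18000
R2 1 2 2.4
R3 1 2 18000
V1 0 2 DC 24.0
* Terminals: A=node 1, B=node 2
Find the Thévenin equivalent first; then I_n = V_th/R_th and R_n = R_th.
Step 1 — V_th is the open-circuit voltage V_A - V_B (nothing connected across the terminals).
Nodal analysis, taking node 2 as the 0 V reference.
Source V1 fixes V_0 = 24 V.
KCL at each unknown node (sum of currents leaving = 0; resistances in Ω):
  Node 1: (V_1 - 24)/18000 + (V_1 - 0)/2.4 + (V_1 - 0)/18000 = 0
Collecting terms: 0.4168 × V_1 = 0.001333  =>  V_1 = 0.003199 V
V_th = V_1 - V_2 = 0.003199 - 0 = 0.003199 V
Step 2 — R_th: zero the source — replace V1 by a short circuit (node 2 merges into node 0) — and find the resistance seen between A (node 1) and B (node 0).
Reduce the network between node 1 (A) and node 0 (B) by series/parallel combination:
  Rp1 = R1 ‖ R2 ‖ R3 (parallel, all between nodes 0 and 1) = 1/(1/18000 + 1/2.4 + 1/18000) = 2.399 Ω
R_th = 2.399 Ω
I_n = V_th/R_th = 0.003199/2.399 = 0.001333 A, and R_n = R_th = 2.399 Ω

Final answer: I_n = 0.001333 A, R_n = 2.399 Ω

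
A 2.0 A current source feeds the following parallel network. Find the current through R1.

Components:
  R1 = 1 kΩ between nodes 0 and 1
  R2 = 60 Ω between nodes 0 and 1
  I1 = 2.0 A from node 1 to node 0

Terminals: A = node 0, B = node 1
All resistors sit directly between nodes 0 and 1, so they are in parallel and share one voltage V; the full source current 2 A splits among them.
1/R_par = 1/1000 + 1/60 = 0.01767 S  =>  R_par = 56.6 Ω
V = I × R_par = 2 × 56.6 = 113.2 V
I_R1 = V/R1 = 113.2/1000 = 0.1132 A

Final answer: 0.1132 A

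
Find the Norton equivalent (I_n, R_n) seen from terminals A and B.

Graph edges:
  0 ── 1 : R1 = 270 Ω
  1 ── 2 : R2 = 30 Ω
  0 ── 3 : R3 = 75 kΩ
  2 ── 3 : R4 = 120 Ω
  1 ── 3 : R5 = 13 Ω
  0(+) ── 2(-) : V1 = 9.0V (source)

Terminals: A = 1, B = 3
Find the Thévenin equivalent first; then I_n = V_th/R_th and R_n = R_th.
Step 1 — V_th is the open-circuit voltage V_A - V_B (nothing connected across the terminals).
Nodal analysis, taking node 2 as the 0 V reference.
Source V1 fixes V_0 = 9 V.
KCL at each unknown node (sum of currents leaving = 0; resistances in Ω):
  Node 1: (V_1 - 9)/270 + (V_1 - 0)/30 + (V_1 - V_3)/13 = 0
  Node 3: (V_3 - 9)/75000 + (V_3 - 0)/120 + (V_3 - V_1)/13 = 0
Collecting terms (coefficients in siemens):
  0.114·V_1 - 0.07692·V_3 = 0.03333
  0.08527·V_3 - 0.07692·V_1 = 0.00012
Determinant D = (0.114)(0.08527) - (-0.07692)(-0.07692) = 0.0038
V_1 = [(0.03333)(0.08527) - (-0.07692)(0.00012)]/D = 0.7504 V
V_3 = [(0.114)(0.00012) - (0.03333)(-0.07692)]/D = 0.6783 V
V_th = V_1 - V_3 = 0.7504 - 0.6783 = 0.07204 V
Step 2 — R_th: zero the source — replace V1 by a short circuit (node 2 merges into node 0) — and find the resistance seen between A (node 1) and B (node 3).
Reduce the network between node 1 (A) and node 3 (B) by series/parallel combination:
  Rp1 = R1 ‖ R2 (parallel, both between nodes 0 and 1) = 1/(1/270 + 1/30) = 27 Ω
  Rp2 = R3 ‖ R4 (parallel, both between nodes 0 and 3) = 1/(1/75000 + 1/120) = 119.8 Ω
  Rs1 = Rp1 + Rp2 (series, joined only at node 0) = 27 + 119.8 = 146.8 Ω
  Rp3 = R5 ‖ Rs1 (parallel, both between nodes 1 and 3) = 1/(1/13 + 1/146.8) = 11.94 Ω
R_th = 11.94 Ω
I_n = V_th/R_th = 0.07204/11.94 = 0.006033 A, and R_n = R_th = 11.94 Ω

Final answer: I_n = 0.006033 A, R_n = 11.94 Ω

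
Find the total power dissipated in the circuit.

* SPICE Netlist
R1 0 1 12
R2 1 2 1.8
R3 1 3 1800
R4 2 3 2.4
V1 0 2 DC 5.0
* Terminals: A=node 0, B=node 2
Nodal analysis, taking node 2 as the 0 V reference.
Source V1 fixes V_0 = 5 V.
KCL at each unknown node (sum of currents leaving = 0; resistances in Ω):
  Node 1: (V_1 - 5)/12 + (V_1 - 0)/1.8 + (V_1 - V_3)/1800 = 0
  Node 3: (V_3 - V_1)/1800 + (V_3 - 0)/2.4 = 0
Collecting terms (coefficients in siemens):
  0.6394·V_1 - 0.0005556·V_3 = 0.4167
  0.4172·V_3 - 0.0005556·V_1 = 0
Determinant D = (0.6394)(0.4172) - (-0.0005556)(-0.0005556) = 0.2668
V_1 = [(0.4167)(0.4172) - (-0.0005556)(0)]/D = 0.6516 V
V_3 = [(0.6394)(0) - (0.4167)(-0.0005556)]/D = 0.0008677 V
Power in each resistor, P = (ΔV)²/R:
  P_R1 = (5 - 0.6516)²/12 = 1.576 W
  P_R2 = (0.6516 - 0)²/1.8 = 0.2359 W
  P_R3 = (0.6516 - 0.0008677)²/1800 = 0.0002353 W
  P_R4 = (0 - 0.0008677)²/2.4 = 0.0000003137 W
P_total = P_R1 + P_R2 + P_R3 + P_R4 = 1.812 W

Final answer: 1.812 W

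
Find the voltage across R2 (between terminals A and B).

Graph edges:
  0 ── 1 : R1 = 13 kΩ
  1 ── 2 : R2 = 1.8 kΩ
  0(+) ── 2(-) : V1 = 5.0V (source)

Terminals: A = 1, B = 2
R1 and R2 are in series across V1 (node 0 → node 1 → node 2), and the output A–B is taken across R2, so this is a voltage divider.
Series current: I = V1/(R1 + R2) = 5/(13000 + 1800) = 5/14800 = 0.0003378 A
V_R2 = I × R2 = V1 × R2/(R1 + R2) = 5 × 1800/14800 = 0.6081 V

Final answer: 0.6081 V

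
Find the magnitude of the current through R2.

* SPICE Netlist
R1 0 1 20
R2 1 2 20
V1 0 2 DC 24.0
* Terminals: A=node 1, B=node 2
Nodal analysis, taking node 2 as the 0 V reference.
Source V1 fixes V_0 = 24 V.
KCL at each unknown node (sum of currents leaving = 0; resistances in Ω):
  Node 1: (V_1 - 24)/20 + (V_1 - 0)/20 = 0
Collecting terms: 0.1 × V_1 = 1.2  =>  V_1 = 12 V
I_R2 = (V_1 - V_2)/R2 = (12 - 0)/20 = 0.6 A
|I_R2| = 0.6 A

Final answer: |I_R2| = 0.6 A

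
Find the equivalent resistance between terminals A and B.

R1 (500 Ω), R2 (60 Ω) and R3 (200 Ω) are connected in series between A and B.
Reduce the network between node 0 (A) and node 3 (B) by series/parallel combination:
  Rs1 = R1 + R2 (series, joined only at node 1) = 500 + 60 = 560 Ω
  Rs2 = R3 + Rs1 (series, joined only at node 2) = 200 + 560 = 760 Ω
R_eq = 760 Ω

Final answer: 760 Ω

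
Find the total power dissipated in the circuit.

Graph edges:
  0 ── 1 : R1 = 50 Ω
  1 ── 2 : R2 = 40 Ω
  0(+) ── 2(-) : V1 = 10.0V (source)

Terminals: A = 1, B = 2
Nodal analysis, taking node 2 as the 0 V reference.
Source V1 fixes V_0 = 10 V.
KCL at each unknown node (sum of currents leaving = 0; resistances in Ω):
  Node 1: (V_1 - 10)/50 + (V_1 - 0)/40 = 0
Collecting terms: 0.045 × V_1 = 0.2  =>  V_1 = 4.444 V
Power in each resistor, P = (ΔV)²/R:
  P_R1 = (10 - 4.444)²/50 = 0.6173 W
  P_R2 = (4.444 - 0)²/40 = 0.4938 W
P_total = P_R1 + P_R2 = 1.111 W

Final answer: 1.111 W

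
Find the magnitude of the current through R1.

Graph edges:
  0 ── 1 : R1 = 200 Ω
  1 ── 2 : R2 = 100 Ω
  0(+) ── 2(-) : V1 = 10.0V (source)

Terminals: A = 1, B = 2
Nodal analysis, taking node 2 as the 0 V reference.
Source V1 fixes V_0 = 10 V.
KCL at each unknown node (sum of currents leaving = 0; resistances in Ω):
  Node 1: (V_1 - 10)/200 + (V_1 - 0)/100 = 0
Collecting terms: 0.015 × V_1 = 0.05  =>  V_1 = 3.333 V
I_R1 = (V_0 - V_1)/R1 = (10 - 3.333)/200 = 0.03333 A
|I_R1| = 0.03333 A

Final answer: |I_R1| = 0.03333 A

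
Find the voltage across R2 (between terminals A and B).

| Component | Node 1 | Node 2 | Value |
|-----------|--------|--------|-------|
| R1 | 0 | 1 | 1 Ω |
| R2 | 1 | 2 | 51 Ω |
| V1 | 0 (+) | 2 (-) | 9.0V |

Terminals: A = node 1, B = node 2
R1 and R2 are in series across V1 (node 0 → node 1 → node 2), and the output A–B is taken across R2, so this is a voltage divider.
Series current: I = V1/(R1 + R2) = 9/(1 + 51) = 9/52 = 0.1731 A
V_R2 = I × R2 = V1 × R2/(R1 + R2) = 9 × 51/52 = 8.827 V

Final answer: 8.827 V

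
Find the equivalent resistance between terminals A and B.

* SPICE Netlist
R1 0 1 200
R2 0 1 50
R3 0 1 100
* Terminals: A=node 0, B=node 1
Reduce the network between node 0 (A) and node 1 (B) by series/parallel combination:
  Rp1 = R1 ‖ R2 ‖ R3 (parallel, all between nodes 0 and 1) = 1/(1/200 + 1/50 + 1/100) = 28.57 Ω
R_eq = 28.57 Ω

Final answer: 28.57 Ω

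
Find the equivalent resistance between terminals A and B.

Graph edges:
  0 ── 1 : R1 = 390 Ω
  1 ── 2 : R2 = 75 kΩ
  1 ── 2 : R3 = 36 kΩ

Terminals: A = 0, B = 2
Reduce the network between node 0 (A) and node 2 (B) by series/parallel combination:
  Rp1 = R2 ‖ R3 (parallel, both between nodes 1 and 2) = 1/(1/75000 + 1/36000) = 24320 Ω
  Rs1 = R1 + Rp1 (series, joined only at node 1) = 390 + 24320 = 24710 Ω
R_eq = 24.71 kΩ

Final answer: 24.71 kΩ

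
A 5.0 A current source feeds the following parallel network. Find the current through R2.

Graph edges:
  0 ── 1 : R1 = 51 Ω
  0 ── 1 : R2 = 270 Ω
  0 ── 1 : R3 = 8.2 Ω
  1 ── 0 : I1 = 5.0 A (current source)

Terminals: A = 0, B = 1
All resistors sit directly between nodes 0 and 1, so they are in parallel and share one voltage V; the full source current 5 A splits among them.
1/R_par = 1/51 + 1/270 + 1/8.2 = 0.1453 S  =>  R_par = 6.884 Ω
V = I × R_par = 5 × 6.884 = 34.42 V
I_R2 = V/R2 = 34.42/270 = 0.1275 A

Final answer: 0.1275 A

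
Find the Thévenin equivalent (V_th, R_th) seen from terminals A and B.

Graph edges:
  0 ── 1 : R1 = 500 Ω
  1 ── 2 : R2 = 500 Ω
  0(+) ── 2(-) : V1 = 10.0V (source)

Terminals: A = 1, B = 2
Step 1 — V_th is the open-circuit voltage V_A - V_B (nothing connected across the terminals).
Nodal analysis, taking node 2 as the 0 V reference.
Source V1 fixes V_0 = 10 V.
KCL at each unknown node (sum of currents leaving = 0; resistances in Ω):
  Node 1: (V_1 - 10)/500 + (V_1 - 0)/500 = 0
Collecting terms: 0.004 × V_1 = 0.02  =>  V_1 = 5 V
V_th = V_1 - V_2 = 5 - 0 = 5 V
Step 2 — R_th: zero the source — replace V1 by a short circuit (node 2 merges into node 0) — and find the resistance seen between A (node 1) and B (node 0).
Reduce the network between node 1 (A) and node 0 (B) by series/parallel combination:
  Rp1 = R1 ‖ R2 (parallel, both between nodes 0 and 1) = 1/(1/500 + 1/500) = 250 Ω
R_th = 250 Ω

Final answer: V_th = 5 V, R_th = 250 Ω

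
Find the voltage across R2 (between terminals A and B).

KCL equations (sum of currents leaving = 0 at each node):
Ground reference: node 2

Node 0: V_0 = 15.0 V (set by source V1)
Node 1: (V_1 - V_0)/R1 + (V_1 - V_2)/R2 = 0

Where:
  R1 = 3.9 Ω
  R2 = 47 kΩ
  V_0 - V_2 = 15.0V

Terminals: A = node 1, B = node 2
R1 and R2 are in series across V1 (node 0 → node 1 → node 2), and the output A–B is taken across R2, so this is a voltage divider.
Series current: I = V1/(R1 + R2) = 15/(3.9 + 47000) = 15/47000 = 0.0003191 A
V_R2 = I × R2 = V1 × R2/(R1 + R2) = 15 × 47000/47000 = 15 V

Final answer: 15 V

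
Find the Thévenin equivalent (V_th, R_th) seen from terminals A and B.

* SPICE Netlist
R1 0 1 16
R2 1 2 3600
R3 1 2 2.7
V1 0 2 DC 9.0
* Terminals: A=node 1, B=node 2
Step 1 — V_th is the open-circuit voltage V_A - V_B (nothing connected across the terminals).
Nodal analysis, taking node 2 as the 0 V reference.
Source V1 fixes V_0 = 9 V.
KCL at each unknown node (sum of currents leaving = 0; resistances in Ω):
  Node 1: (V_1 - 9)/16 + (V_1 - 0)/3600 + (V_1 - 0)/2.7 = 0
Collecting terms: 0.4331 × V_1 = 0.5625  =>  V_1 = 1.299 V
V_th = V_1 - V_2 = 1.299 - 0 = 1.299 V
Step 2 — R_th: zero the source — replace V1 by a short circuit (node 2 merges into node 0) — and find the resistance seen between A (node 1) and B (node 0).
Reduce the network between node 1 (A) and node 0 (B) by series/parallel combination:
  Rp1 = R1 ‖ R2 ‖ R3 (parallel, all between nodes 0 and 1) = 1/(1/16 + 1/3600 + 1/2.7) = 2.309 Ω
R_th = 2.309 Ω

Final answer: V_th = 1.299 V, R_th = 2.309 Ω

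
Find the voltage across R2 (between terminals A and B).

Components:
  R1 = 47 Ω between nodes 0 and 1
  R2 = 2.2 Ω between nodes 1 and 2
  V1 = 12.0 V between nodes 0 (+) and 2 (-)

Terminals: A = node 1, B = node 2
R1 and R2 are in series across V1 (node 0 → node 1 → node 2), and the output A–B is taken across R2, so this is a voltage divider.
Series current: I = V1/(R1 + R2) = 12/(47 + 2.2) = 12/49.2 = 0.2439 A
V_R2 = I × R2 = V1 × R2/(R1 + R2) = 12 × 2.2/49.2 = 0.5366 V

Final answer: 0.5366 V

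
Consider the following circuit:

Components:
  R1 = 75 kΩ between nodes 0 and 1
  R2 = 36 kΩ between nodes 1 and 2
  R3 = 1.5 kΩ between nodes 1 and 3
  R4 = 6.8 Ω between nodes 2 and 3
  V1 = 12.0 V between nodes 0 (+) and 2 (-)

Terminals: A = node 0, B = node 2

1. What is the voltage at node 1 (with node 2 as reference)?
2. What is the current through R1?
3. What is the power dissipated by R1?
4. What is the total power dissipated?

Nodal analysis, taking node 2 as the 0 V reference.
Source V1 fixes V_0 = 12 V.
KCL at each unknown node (sum of currents leaving = 0; resistances in Ω):
  Node 1: (V_1 - 12)/75000 + (V_1 - 0)/36000 + (V_1 - V_3)/1500 = 0
  Node 3: (V_3 - V_1)/1500 + (V_3 - 0)/6.8 = 0
Collecting terms (coefficients in siemens):
  0.0007078·V_1 - 0.0006667·V_3 = 0.00016
  0.1477·V_3 - 0.0006667·V_1 = 0
Determinant D = (0.0007078)(0.1477) - (-0.0006667)(-0.0006667) = 0.0001041
V_1 = [(0.00016)(0.1477) - (-0.0006667)(0)]/D = 0.227 V
V_3 = [(0.0007078)(0) - (0.00016)(-0.0006667)]/D = 0.001025 V
Part 1:
  Read off the nodal solution: V_1 = 0.227 V
Part 2:
  I_R1 = (V_0 - V_1)/R1 = (12 - 0.227)/75000 = 0.000157 A
  Magnitude: I_R1 = 0.000157 A
Part 3:
  I_R1 = (V_0 - V_1)/R1 = (12 - 0.227)/75000 = 0.000157 A
  P_R1 = I_R1² × R1 = (0.000157)² × 75000 = 0.001848 W
Part 4:
  Power in each resistor, P = (ΔV)²/R:
    P_R1 = (12 - 0.227)²/75000 = 0.001848 W
    P_R2 = (0.227 - 0)²/36000 = 0.000001432 W
    P_R3 = (0.227 - 0.001025)²/1500 = 0.00003405 W
    P_R4 = (0 - 0.001025)²/6.8 = 0.0000001544 W
  P_total = P_R1 + P_R2 + P_R3 + P_R4 = 0.001884 W

Final answers:
1. V_1 = 0.227 V
2. I_R1 = 0.000157 A
3. P_R1 = 0.001848 W
4. P_total = 0.001884 W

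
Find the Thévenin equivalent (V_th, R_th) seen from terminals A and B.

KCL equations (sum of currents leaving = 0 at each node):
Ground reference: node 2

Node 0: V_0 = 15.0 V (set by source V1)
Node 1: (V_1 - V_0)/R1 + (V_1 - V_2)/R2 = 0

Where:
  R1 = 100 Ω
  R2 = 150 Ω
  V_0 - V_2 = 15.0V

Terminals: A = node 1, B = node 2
Step 1 — V_th is the open-circuit voltage V_A - V_B (nothing connected across the terminals).
Nodal analysis, taking node 2 as the 0 V reference.
Source V1 fixes V_0 = 15 V.
KCL at each unknown node (sum of currents leaving = 0; resistances in Ω):
  Node 1: (V_1 - 15)/100 + (V_1 - 0)/150 = 0
Collecting terms: 0.01667 × V_1 = 0.15  =>  V_1 = 9 V
V_th = V_1 - V_2 = 9 - 0 = 9 V
Step 2 — R_th: zero the source — replace V1 by a short circuit (node 2 merges into node 0) — and find the resistance seen between A (node 1) and B (node 0).
Reduce the network between node 1 (A) and node 0 (B) by series/parallel combination:
  Rp1 = R1 ‖ R2 (parallel, both between nodes 0 and 1) = 1/(1/100 + 1/150) = 60 Ω
R_th = 60 Ω

Final answer: V_th = 9 V, R_th = 60 Ω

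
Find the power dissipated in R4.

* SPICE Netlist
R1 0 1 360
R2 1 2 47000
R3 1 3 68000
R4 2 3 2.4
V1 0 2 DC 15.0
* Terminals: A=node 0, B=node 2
Nodal analysis, taking node 2 as the 0 V reference.
Source V1 fixes V_0 = 15 V.
KCL at each unknown node (sum of currents leaving = 0; resistances in Ω):
  Node 1: (V_1 - 15)/360 + (V_1 - 0)/47000 + (V_1 - V_3)/68000 = 0
  Node 3: (V_3 - V_1)/68000 + (V_3 - 0)/2.4 = 0
Collecting terms (coefficients in siemens):
  0.002814·V_1 - 0.00001471·V_3 = 0.04167
  0.4167·V_3 - 0.00001471·V_1 = 0
Determinant D = (0.002814)(0.4167) - (-0.00001471)(-0.00001471) = 0.001172
V_1 = [(0.04167)(0.4167) - (-0.00001471)(0)]/D = 14.81 V
V_3 = [(0.002814)(0) - (0.04167)(-0.00001471)]/D = 0.0005226 V
I_R4 = (V_2 - V_3)/R4 = (0 - 0.0005226)/2.4 = -0.0002178 A
P_R4 = I_R4² × R4 = (-0.0002178)² × 2.4 = 0.0000001138 W

Final answer: 1.138e-07 W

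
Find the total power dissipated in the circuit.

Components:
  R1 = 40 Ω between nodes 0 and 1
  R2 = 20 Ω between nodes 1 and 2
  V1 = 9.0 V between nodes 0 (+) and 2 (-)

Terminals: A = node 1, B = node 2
Nodal analysis, taking node 2 as the 0 V reference.
Source V1 fixes V_0 = 9 V.
KCL at each unknown node (sum of currents leaving = 0; resistances in Ω):
  Node 1: (V_1 - 9)/40 + (V_1 - 0)/20 = 0
Collecting terms: 0.075 × V_1 = 0.225  =>  V_1 = 3 V
Power in each resistor, P = (ΔV)²/R:
  P_R1 = (9 - 3)²/40 = 0.9 W
  P_R2 = (3 - 0)²/20 = 0.45 W
P_total = P_R1 + P_R2 = 1.35 W

Final answer: 1.35 W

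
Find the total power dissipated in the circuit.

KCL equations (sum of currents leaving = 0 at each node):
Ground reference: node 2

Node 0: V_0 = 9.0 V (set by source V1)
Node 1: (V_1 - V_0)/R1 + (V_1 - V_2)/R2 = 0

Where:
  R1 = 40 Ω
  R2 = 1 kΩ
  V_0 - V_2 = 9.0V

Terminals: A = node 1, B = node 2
Nodal analysis, taking node 2 as the 0 V reference.
Source V1 fixes V_0 = 9 V.
KCL at each unknown node (sum of currents leaving = 0; resistances in Ω):
  Node 1: (V_1 - 9)/40 + (V_1 - 0)/1000 = 0
Collecting terms: 0.026 × V_1 = 0.225  =>  V_1 = 8.654 V
Power in each resistor, P = (ΔV)²/R:
  P_R1 = (9 - 8.654)²/40 = 0.002996 W
  P_R2 = (8.654 - 0)²/1000 = 0.07489 W
P_total = P_R1 + P_R2 = 0.07788 W

Final answer: 0.07788 W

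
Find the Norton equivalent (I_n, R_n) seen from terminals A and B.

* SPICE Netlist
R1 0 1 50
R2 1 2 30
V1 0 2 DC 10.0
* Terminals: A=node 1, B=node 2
Find the Thévenin equivalent first; then I_n = V_th/R_th and R_n = R_th.
Step 1 — V_th is the open-circuit voltage V_A - V_B (nothing connected across the terminals).
Nodal analysis, taking node 2 as the 0 V reference.
Source V1 fixes V_0 = 10 V.
KCL at each unknown node (sum of currents leaving = 0; resistances in Ω):
  Node 1: (V_1 - 10)/50 + (V_1 - 0)/30 = 0
Collecting terms: 0.05333 × V_1 = 0.2  =>  V_1 = 3.75 V
V_th = V_1 - V_2 = 3.75 - 0 = 3.75 V
Step 2 — R_th: zero the source — replace V1 by a short circuit (node 2 merges into node 0) — and find the resistance seen between A (node 1) and B (node 0).
Reduce the network between node 1 (A) and node 0 (B) by series/parallel combination:
  Rp1 = R1 ‖ R2 (parallel, both between nodes 0 and 1) = 1/(1/50 + 1/30) = 18.75 Ω
R_th = 18.75 Ω
I_n = V_th/R_th = 3.75/18.75 = 0.2 A, and R_n = R_th = 18.75 Ω

Final answer: I_n = 0.2 A, R_n = 18.75 Ω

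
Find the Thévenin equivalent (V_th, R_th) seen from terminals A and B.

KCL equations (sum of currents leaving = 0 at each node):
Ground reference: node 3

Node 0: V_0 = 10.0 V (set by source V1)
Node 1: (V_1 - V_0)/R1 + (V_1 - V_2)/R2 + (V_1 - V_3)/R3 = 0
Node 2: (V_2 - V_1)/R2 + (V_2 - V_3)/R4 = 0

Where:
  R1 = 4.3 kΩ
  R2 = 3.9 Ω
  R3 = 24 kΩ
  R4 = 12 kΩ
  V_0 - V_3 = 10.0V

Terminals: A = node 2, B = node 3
Step 1 — V_th is the open-circuit voltage V_A - V_B (nothing connected across the terminals).
Nodal analysis, taking node 3 as the 0 V reference.
Source V1 fixes V_0 = 10 V.
KCL at each unknown node (sum of currents leaving = 0; resistances in Ω):
  Node 1: (V_1 - 10)/4300 + (V_1 - V_2)/3.9 + (V_1 - 0)/24000 = 0
  Node 2: (V_2 - V_1)/3.9 + (V_2 - 0)/12000 = 0
Collecting terms (coefficients in siemens):
  0.2567·V_1 - 0.2564·V_2 = 0.002326
  0.2565·V_2 - 0.2564·V_1 = 0
Determinant D = (0.2567)(0.2565) - (-0.2564)(-0.2564) = 0.0000917
V_1 = [(0.002326)(0.2565) - (-0.2564)(0)]/D = 6.505 V
V_2 = [(0.2567)(0) - (0.002326)(-0.2564)]/D = 6.502 V
V_th = V_2 - V_3 = 6.502 - 0 = 6.502 V
Step 2 — R_th: zero the source — replace V1 by a short circuit (node 3 merges into node 0) — and find the resistance seen between A (node 2) and B (node 0).
Reduce the network between node 2 (A) and node 0 (B) by series/parallel combination:
  Rp1 = R1 ‖ R3 (parallel, both between nodes 0 and 1) = 1/(1/4300 + 1/24000) = 3647 Ω
  Rs1 = R2 + Rp1 (series, joined only at node 1) = 3.9 + 3647 = 3651 Ω
  Rp2 = R4 ‖ Rs1 (parallel, both between nodes 0 and 2) = 1/(1/12000 + 1/3651) = 2799 Ω
R_th = 2.799 kΩ

Final answer: V_th = 6.502 V, R_th = 2.799 kΩ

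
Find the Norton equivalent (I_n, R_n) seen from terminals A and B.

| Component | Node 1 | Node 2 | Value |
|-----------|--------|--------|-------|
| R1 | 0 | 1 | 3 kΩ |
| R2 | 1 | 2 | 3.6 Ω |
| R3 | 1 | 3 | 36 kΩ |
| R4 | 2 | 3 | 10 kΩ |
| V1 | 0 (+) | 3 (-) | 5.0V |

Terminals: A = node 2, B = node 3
Find the Thévenin equivalent first; then I_n = V_th/R_th and R_n = R_th.
Step 1 — V_th is the open-circuit voltage V_A - V_B (nothing connected across the terminals).
Nodal analysis, taking node 3 as the 0 V reference.
Source V1 fixes V_0 = 5 V.
KCL at each unknown node (sum of currents leaving = 0; resistances in Ω):
  Node 1: (V_1 - 5)/3000 + (V_1 - V_2)/3.6 + (V_1 - 0)/36000 = 0
  Node 2: (V_2 - V_1)/3.6 + (V_2 - 0)/10000 = 0
Collecting terms (coefficients in siemens):
  0.2781·V_1 - 0.2778·V_2 = 0.001667
  0.2779·V_2 - 0.2778·V_1 = 0
Determinant D = (0.2781)(0.2779) - (-0.2778)(-0.2778) = 0.0001281
V_1 = [(0.001667)(0.2779) - (-0.2778)(0)]/D = 3.615 V
V_2 = [(0.2781)(0) - (0.001667)(-0.2778)]/D = 3.613 V
V_th = V_2 - V_3 = 3.613 - 0 = 3.613 V
Step 2 — R_th: zero the source — replace V1 by a short circuit (node 3 merges into node 0) — and find the resistance seen between A (node 2) and B (node 0).
Reduce the network between node 2 (A) and node 0 (B) by series/parallel combination:
  Rp1 = R1 ‖ R3 (parallel, both between nodes 0 and 1) = 1/(1/3000 + 1/36000) = 2769 Ω
  Rs1 = R2 + Rp1 (series, joined only at node 1) = 3.6 + 2769 = 2773 Ω
  Rp2 = R4 ‖ Rs1 (parallel, both between nodes 0 and 2) = 1/(1/10000 + 1/2773) = 2171 Ω
R_th = 2.171 kΩ
I_n = V_th/R_th = 3.613/2171 = 0.001665 A, and R_n = R_th = 2.171 kΩ

Final answer: I_n = 0.001665 A, R_n = 2.171 kΩ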